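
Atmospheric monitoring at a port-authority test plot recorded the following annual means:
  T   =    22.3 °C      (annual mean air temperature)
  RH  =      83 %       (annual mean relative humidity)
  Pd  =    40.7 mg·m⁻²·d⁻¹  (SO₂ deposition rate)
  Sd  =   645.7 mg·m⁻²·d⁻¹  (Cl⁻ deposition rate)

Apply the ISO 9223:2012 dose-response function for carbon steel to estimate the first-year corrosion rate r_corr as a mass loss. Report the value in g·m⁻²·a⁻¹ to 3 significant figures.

carbon steel: f(T) = -0.054·(T−10) [T>10 °C] = -0.6642
  sulphur-dioxide contribution → 32.92 μm/a
  chloride contribution → 212.7 μm/a
  total first-year rate 245.6 μm/a
Convert to mass loss: 245.6 μm/a × 7.85 g/cm³ = 1928 g·m⁻²·a⁻¹

r_corr = 1.93e+03 g·m⁻²·a⁻¹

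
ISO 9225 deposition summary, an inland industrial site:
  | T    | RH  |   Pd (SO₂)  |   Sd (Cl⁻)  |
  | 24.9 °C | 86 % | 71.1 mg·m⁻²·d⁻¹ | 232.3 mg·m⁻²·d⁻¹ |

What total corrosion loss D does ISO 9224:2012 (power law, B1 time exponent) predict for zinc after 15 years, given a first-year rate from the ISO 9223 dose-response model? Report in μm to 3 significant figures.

zinc: temperature factor f = -0.071·(14.9) = -1.0579
  sulphur-dioxide contribution → 1.528 μm/a
  chloride contribution → 6.452 μm/a
  ⇒ r_corr(zinc) = 7.979 μm/a
Power-law: D(15) = r_corr · 15^0.813
  D(15) = 7.979 × 15^0.813 = 7.979 × 9.04 = 72.13 μm

D(15) = 72.1 μm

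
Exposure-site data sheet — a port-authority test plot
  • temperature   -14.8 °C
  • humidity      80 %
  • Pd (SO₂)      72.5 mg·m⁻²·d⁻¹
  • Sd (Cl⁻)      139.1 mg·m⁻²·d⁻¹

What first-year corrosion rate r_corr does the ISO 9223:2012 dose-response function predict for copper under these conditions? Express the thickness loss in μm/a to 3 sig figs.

r_corr = 0.415 μm/a

copper: T≤10 °C ⇒ hinge +0.126·(-14.8−10) = -3.1248
  SO₂ term: 0.0053·72.5^0.26·exp(0.059·80-3.1248) = 0.07957
  Cl⁻ term: 0.01025·139.1^0.27·exp(0.036·80+0.049·-14.8) = 0.3352
  r_corr = 0.07957 + 0.3352 = 0.4147 μm/a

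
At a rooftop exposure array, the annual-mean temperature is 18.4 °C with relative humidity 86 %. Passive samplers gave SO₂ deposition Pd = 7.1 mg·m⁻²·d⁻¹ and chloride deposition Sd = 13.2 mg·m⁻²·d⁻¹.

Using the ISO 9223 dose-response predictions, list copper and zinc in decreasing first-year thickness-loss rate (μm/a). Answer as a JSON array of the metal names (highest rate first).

copper: T>10 °C ⇒ hinge -0.080·(18.4−10) = -0.6720
  SO₂ term: 0.0053·7.1^0.26·exp(0.059·86-0.6720) = 0.7201
  Cl⁻ term: 0.01025·13.2^0.27·exp(0.036·86+0.049·18.4) = 1.121
  sum: 0.7201 + 1.121 → r_corr = 1.841 μm/a
zinc: T>10 °C ⇒ hinge -0.071·(18.4−10) = -0.5964
  Pd branch = 0.0129·Pd^0.44·e^(0.046·RH+f) = 0.8794 μm/a
  Cl⁻ term: 0.0175·13.2^0.57·exp(0.008·86+0.085·18.4) = 0.7241
  r_corr = 0.8794 + 0.7241 = 1.604 μm/a
Ordering by μm/a: copper (1.84) > zinc (1.6)

["copper", "zinc"]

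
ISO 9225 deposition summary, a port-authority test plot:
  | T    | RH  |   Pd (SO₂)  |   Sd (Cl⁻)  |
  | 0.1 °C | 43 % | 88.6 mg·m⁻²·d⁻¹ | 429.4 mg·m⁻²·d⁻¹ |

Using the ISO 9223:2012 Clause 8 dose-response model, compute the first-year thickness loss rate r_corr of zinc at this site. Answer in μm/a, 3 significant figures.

r_corr = 1.25 μm/a

zinc: f(T) = +0.038·(T−10) [T≤10 °C] = -0.3762
  SO₂ term: 0.0129·88.6^0.44·exp(0.046·43-0.3762) = 0.4604
  Cl⁻ term: 0.0175·429.4^0.57·exp(0.008·43+0.085·0.1) = 0.7886
  sum: 0.4604 + 0.7886 → r_corr = 1.249 μm/a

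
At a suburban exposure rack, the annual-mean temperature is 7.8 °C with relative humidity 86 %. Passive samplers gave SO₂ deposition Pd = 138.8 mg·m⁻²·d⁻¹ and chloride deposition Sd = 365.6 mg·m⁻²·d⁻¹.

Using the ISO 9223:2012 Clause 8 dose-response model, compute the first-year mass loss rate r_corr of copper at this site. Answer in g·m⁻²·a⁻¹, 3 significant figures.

r_corr = 35.4 g·m⁻²·a⁻¹

copper: T≤10 °C ⇒ hinge +0.126·(7.8−10) = -0.2772
  Pd branch = 0.0053·Pd^0.26·e^(0.059·RH+f) = 2.315 μm/a
  Sd branch = 0.01025·Sd^0.27·e^(0.036·RH+0.049·T) = 1.634 μm/a
  sum: 2.315 + 1.634 → r_corr = 3.949 μm/a
Convert to mass loss: 3.949 μm/a × 8.96 g/cm³ = 35.38 g·m⁻²·a⁻¹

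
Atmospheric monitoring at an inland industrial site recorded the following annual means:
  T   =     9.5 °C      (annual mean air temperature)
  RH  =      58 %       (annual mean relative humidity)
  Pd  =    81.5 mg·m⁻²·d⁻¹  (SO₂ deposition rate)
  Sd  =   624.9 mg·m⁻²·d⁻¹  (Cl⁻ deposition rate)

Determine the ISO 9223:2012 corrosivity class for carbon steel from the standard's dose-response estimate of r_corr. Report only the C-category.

C5

carbon steel: temperature factor f = +0.150·(-0.5) = -0.0750
  sulphur-dioxide contribution → 51.64 μm/a
  chloride contribution → 54.74 μm/a
  ⇒ r_corr(carbon steel) = 106.4 μm/a
ISO 9223 Table 2 (carbon steel): 80 < 106 ≤ 200 μm/a ⇒ C5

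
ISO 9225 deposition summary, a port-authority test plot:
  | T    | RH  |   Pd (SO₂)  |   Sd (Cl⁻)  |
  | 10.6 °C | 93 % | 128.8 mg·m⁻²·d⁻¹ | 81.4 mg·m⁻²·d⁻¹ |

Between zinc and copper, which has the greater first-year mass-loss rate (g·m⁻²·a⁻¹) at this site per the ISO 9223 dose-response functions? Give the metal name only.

zinc

zinc: f(T) = -0.071·(T−10) [T>10 °C] = -0.0426
  Pd branch = 0.0129·Pd^0.44·e^(0.046·RH+f) = 7.557 μm/a
  Cl⁻ term: 0.0175·81.4^0.57·exp(0.008·93+0.085·10.6) = 1.113
  sum: 7.557 + 1.113 → r_corr = 8.67 μm/a
  mass loss = 8.67 μm/a × 7.14 g/cm³ = 61.91 g·m⁻²·a⁻¹
copper: T>10 °C ⇒ hinge -0.080·(10.6−10) = -0.0480
  SO₂ term: 0.0053·128.8^0.26·exp(0.059·93-0.0480) = 4.315
  Sd branch = 0.01025·Sd^0.27·e^(0.036·RH+0.049·T) = 1.608 μm/a
  r_corr = 4.315 + 1.608 = 5.923 μm/a
  mass loss = 5.923 μm/a × 8.96 g/cm³ = 53.07 g·m⁻²·a⁻¹
Ordering by g·m⁻²·a⁻¹: zinc (61.9) > copper (53.1)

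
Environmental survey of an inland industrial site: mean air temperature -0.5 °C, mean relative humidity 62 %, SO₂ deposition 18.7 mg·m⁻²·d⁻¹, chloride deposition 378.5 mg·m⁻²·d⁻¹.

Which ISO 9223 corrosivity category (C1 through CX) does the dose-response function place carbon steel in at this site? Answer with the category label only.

carbon steel: T≤10 °C ⇒ hinge +0.150·(-0.5−10) = -1.5750
  sulphur-dioxide contribution → 5.806 μm/a
  chloride contribution → 30.68 μm/a
  ⇒ r_corr(carbon steel) = 36.49 μm/a
Category bounds: 25…50 μm/a bracket r_corr ⇒ C3

C3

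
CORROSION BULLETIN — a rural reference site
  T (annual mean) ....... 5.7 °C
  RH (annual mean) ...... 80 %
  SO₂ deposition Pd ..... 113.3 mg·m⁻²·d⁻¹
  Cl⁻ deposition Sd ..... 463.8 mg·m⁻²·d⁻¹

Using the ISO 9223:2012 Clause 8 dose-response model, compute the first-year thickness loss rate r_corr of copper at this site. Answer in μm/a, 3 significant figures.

r_corr = 2.45 μm/a

copper: temperature factor f = +0.126·(-4.3) = -0.5418
  SO₂ term: 0.0053·113.3^0.26·exp(0.059·80-0.5418) = 1.183
  Sd branch = 0.01025·Sd^0.27·e^(0.036·RH+0.049·T) = 1.267 μm/a
  sum: 1.183 + 1.267 → r_corr = 2.45 μm/a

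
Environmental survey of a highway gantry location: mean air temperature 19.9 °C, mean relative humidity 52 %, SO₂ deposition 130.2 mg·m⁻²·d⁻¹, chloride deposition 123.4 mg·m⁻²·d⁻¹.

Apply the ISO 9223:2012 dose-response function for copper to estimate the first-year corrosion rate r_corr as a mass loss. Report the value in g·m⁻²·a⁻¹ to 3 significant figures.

r_corr = 7.45 g·m⁻²·a⁻¹

copper: f(T) = -0.080·(T−10) [T>10 °C] = -0.7920
  SO₂ term: 0.0053·130.2^0.26·exp(0.059·52-0.7920) = 0.183
  Sd branch = 0.01025·Sd^0.27·e^(0.036·RH+0.049·T) = 0.6484 μm/a
  r_corr = 0.183 + 0.6484 = 0.8315 μm/a
Convert to mass loss: 0.8315 μm/a × 8.96 g/cm³ = 7.45 g·m⁻²·a⁻¹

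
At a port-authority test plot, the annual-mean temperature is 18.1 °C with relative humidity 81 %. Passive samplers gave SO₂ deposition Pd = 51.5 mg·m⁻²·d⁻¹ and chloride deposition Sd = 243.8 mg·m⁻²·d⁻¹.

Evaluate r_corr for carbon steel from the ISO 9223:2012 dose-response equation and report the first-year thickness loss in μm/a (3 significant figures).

carbon steel: f(T) = -0.054·(T−10) [T>10 °C] = -0.4374
  Pd branch = 1.77·Pd^0.52·e^(0.02·RH+f) = 44.84 μm/a
  Sd branch = 0.102·Sd^0.62·e^(0.033·RH+0.04·T) = 92.02 μm/a
  r_corr = 44.84 + 92.02 = 136.9 μm/a

r_corr = 137 μm/a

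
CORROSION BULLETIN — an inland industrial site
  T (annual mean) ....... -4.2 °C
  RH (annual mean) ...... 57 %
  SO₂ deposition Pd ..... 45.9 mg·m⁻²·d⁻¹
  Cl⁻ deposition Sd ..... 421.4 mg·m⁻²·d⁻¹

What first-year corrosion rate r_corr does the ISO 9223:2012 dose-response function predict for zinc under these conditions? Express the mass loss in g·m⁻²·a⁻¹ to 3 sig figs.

zinc: temperature factor f = +0.038·(-14.2) = -0.5396
  Pd branch = 0.0129·Pd^0.44·e^(0.046·RH+f) = 0.5574 μm/a
  Cl⁻ term: 0.0175·421.4^0.57·exp(0.008·57+0.085·-4.2) = 0.6055
  sum: 0.5574 + 0.6055 → r_corr = 1.163 μm/a
Convert to mass loss: 1.163 μm/a × 7.14 g/cm³ = 8.303 g·m⁻²·a⁻¹

r_corr = 8.30 g·m⁻²·a⁻¹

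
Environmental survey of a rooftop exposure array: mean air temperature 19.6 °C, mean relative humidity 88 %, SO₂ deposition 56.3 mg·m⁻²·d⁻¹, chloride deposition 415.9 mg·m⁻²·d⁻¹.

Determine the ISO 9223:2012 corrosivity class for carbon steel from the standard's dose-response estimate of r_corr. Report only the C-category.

CX

carbon steel: f(T) = -0.054·(T−10) [T>10 °C] = -0.5184
  Pd branch = 1.77·Pd^0.52·e^(0.02·RH+f) = 49.83 μm/a
  Cl⁻ term: 0.102·415.9^0.62·exp(0.033·88+0.04·19.6) = 171.4
  sum: 49.83 + 171.4 → r_corr = 221.2 μm/a
ISO 9223 Table 2 (carbon steel): 200 < 221 ≤ 700 μm/a ⇒ CX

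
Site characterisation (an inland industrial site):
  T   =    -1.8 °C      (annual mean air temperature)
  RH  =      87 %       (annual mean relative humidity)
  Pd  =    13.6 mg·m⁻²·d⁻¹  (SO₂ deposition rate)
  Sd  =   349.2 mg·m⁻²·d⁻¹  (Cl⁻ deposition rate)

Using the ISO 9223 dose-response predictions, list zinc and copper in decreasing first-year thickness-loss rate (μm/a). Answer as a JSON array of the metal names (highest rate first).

["zinc", "copper"]

zinc: T≤10 °C ⇒ hinge +0.038·(-1.8−10) = -0.4484
  Pd branch = 0.0129·Pd^0.44·e^(0.046·RH+f) = 1.421 μm/a
  Sd branch = 0.0175·Sd^0.57·e^(0.008·RH+0.085·T) = 0.848 μm/a
  r_corr = 1.421 + 0.848 = 2.269 μm/a
copper: temperature factor f = +0.126·(-11.8) = -1.4868
  Pd branch = 0.0053·Pd^0.26·e^(0.059·RH+f) = 0.4004 μm/a
  Sd branch = 0.01025·Sd^0.27·e^(0.036·RH+0.049·T) = 1.045 μm/a
  r_corr = 0.4004 + 1.045 = 1.446 μm/a
Ordering by μm/a: zinc (2.27) > copper (1.45)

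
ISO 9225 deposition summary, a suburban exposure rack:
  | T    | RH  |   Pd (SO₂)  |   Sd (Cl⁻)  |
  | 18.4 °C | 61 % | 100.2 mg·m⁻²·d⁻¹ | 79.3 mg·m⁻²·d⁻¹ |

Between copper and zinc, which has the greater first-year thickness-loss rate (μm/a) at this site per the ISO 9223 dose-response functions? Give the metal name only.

copper: T>10 °C ⇒ hinge -0.080·(18.4−10) = -0.6720
  sulphur-dioxide contribution → 0.3279 μm/a
  chloride contribution → 0.7393 μm/a
  ⇒ r_corr(copper) = 1.067 μm/a
zinc: temperature factor f = -0.071·(8.4) = -0.5964
  sulphur-dioxide contribution → 0.8925 μm/a
  chloride contribution → 1.647 μm/a
  total first-year rate 2.54 μm/a
Ordering by μm/a: zinc (2.54) > copper (1.07)

zinc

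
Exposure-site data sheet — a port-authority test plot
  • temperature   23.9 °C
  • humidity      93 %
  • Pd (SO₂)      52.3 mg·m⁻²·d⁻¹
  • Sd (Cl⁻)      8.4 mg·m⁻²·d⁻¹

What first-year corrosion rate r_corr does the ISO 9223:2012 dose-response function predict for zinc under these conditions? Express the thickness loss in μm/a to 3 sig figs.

zinc: T>10 °C ⇒ hinge -0.071·(23.9−10) = -0.9869
  Pd branch = 0.0129·Pd^0.44·e^(0.046·RH+f) = 1.977 μm/a
  Cl⁻ term: 0.0175·8.4^0.57·exp(0.008·93+0.085·23.9) = 0.9446
  sum: 1.977 + 0.9446 → r_corr = 2.922 μm/a

r_corr = 2.92 μm/a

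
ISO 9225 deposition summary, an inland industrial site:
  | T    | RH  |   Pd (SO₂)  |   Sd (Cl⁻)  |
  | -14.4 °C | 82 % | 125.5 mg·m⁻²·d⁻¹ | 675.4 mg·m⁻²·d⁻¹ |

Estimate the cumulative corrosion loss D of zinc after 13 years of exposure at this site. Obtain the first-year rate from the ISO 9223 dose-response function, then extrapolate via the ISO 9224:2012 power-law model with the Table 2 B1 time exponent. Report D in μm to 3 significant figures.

zinc: T≤10 °C ⇒ hinge +0.038·(-14.4−10) = -0.9272
  Pd branch = 0.0129·Pd^0.44·e^(0.046·RH+f) = 1.86 μm/a
  Sd branch = 0.0175·Sd^0.57·e^(0.008·RH+0.085·T) = 0.4066 μm/a
  sum: 1.86 + 0.4066 → r_corr = 2.266 μm/a
Power-law: D(13) = r_corr · 13^0.813
  D(13) = 2.266 × 13^0.813 = 2.266 × 8.047 = 18.24 μm

D(13) = 18.2 μm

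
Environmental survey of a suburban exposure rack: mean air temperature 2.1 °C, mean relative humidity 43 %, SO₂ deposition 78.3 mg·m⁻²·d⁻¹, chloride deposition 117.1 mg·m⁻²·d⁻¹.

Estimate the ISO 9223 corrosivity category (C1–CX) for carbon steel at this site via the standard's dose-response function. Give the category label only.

carbon steel: T≤10 °C ⇒ hinge +0.150·(2.1−10) = -1.1850
  SO₂ term: 1.77·78.3^0.52·exp(0.02·43-1.1850) = 12.35
  Sd branch = 0.102·Sd^0.62·e^(0.033·RH+0.04·T) = 8.787 μm/a
  sum: 12.35 + 8.787 → r_corr = 21.13 μm/a
21.1 μm/a falls in (1.3, 25] for carbon steel → category C2

C2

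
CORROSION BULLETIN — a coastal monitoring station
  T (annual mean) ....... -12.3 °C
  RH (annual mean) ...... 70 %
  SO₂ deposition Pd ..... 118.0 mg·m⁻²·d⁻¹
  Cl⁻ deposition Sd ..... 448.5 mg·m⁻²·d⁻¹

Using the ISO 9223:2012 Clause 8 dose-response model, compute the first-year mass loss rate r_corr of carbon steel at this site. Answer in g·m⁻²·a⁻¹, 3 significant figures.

r_corr = 241 g·m⁻²·a⁻¹

carbon steel: f(T) = +0.150·(T−10) [T≤10 °C] = -3.3450
  sulphur-dioxide contribution → 3.024 μm/a
  chloride contribution → 27.68 μm/a
  total first-year rate 30.71 μm/a
Convert to mass loss: 30.71 μm/a × 7.85 g/cm³ = 241.1 g·m⁻²·a⁻¹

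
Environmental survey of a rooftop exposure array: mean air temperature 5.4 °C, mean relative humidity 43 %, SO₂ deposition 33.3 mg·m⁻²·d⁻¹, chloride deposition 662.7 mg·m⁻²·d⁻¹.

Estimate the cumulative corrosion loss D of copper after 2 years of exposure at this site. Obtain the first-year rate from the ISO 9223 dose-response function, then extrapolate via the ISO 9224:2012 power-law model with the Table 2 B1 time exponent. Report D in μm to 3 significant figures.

D(2) = 0.724 μm

copper: T≤10 °C ⇒ hinge +0.126·(5.4−10) = -0.5796
  Pd branch = 0.0053·Pd^0.26·e^(0.059·RH+f) = 0.09337 μm/a
  Cl⁻ term: 0.01025·662.7^0.27·exp(0.036·43+0.049·5.4) = 0.3628
  sum: 0.09337 + 0.3628 → r_corr = 0.4562 μm/a
ISO 9224: D(t) = r_corr · t^b with b = 0.667 (copper, B1)
  D(2) = 0.4562 × 2^0.667 = 0.4562 × 1.588 = 0.7243 μm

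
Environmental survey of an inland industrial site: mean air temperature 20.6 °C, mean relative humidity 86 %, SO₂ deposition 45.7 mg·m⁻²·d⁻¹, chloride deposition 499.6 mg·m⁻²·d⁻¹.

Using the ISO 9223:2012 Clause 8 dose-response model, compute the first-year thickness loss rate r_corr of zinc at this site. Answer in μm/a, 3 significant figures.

zinc: temperature factor f = -0.071·(10.6) = -0.7526
  SO₂ term: 0.0129·45.7^0.44·exp(0.046·86-0.7526) = 1.707
  Cl⁻ term: 0.0175·499.6^0.57·exp(0.008·86+0.085·20.6) = 6.926
  r_corr = 1.707 + 6.926 = 8.633 μm/a

r_corr = 8.63 μm/a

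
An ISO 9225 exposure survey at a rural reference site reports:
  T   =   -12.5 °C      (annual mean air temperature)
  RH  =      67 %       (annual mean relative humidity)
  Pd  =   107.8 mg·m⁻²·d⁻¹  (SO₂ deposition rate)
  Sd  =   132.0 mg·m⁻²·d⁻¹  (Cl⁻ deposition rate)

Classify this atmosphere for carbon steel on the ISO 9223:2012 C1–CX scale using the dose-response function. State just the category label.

carbon steel: temperature factor f = +0.150·(-22.5) = -3.3750
  SO₂ term: 1.77·107.8^0.52·exp(0.02·67-3.3750) = 2.637
  Sd branch = 0.102·Sd^0.62·e^(0.033·RH+0.04·T) = 11.65 μm/a
  r_corr = 2.637 + 11.65 = 14.29 μm/a
Category bounds: 1.3…25 μm/a bracket r_corr ⇒ C2

C2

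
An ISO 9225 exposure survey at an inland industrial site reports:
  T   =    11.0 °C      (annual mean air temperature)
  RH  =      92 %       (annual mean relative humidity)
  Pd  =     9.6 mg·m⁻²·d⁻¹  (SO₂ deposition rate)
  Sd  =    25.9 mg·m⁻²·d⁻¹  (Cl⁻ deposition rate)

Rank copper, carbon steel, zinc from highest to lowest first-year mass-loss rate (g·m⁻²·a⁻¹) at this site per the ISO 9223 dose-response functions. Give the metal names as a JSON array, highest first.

["carbon steel", "copper", "zinc"]

copper: f(T) = -0.080·(T−10) [T>10 °C] = -0.0800
  sulphur-dioxide contribution → 2.006 μm/a
  chloride contribution → 1.161 μm/a
  ⇒ r_corr(copper) = 3.167 μm/a
  mass loss = 3.167 μm/a × 8.96 g/cm³ = 28.37 g·m⁻²·a⁻¹
carbon steel: temperature factor f = -0.054·(1.0) = -0.0540
  sulphur-dioxide contribution → 34.23 μm/a
  chloride contribution → 24.8 μm/a
  total first-year rate 59.03 μm/a
  mass loss = 59.03 μm/a × 7.85 g/cm³ = 463.4 g·m⁻²·a⁻¹
zinc: f(T) = -0.071·(T−10) [T>10 °C] = -0.0710
  sulphur-dioxide contribution → 2.238 μm/a
  chloride contribution → 0.5947 μm/a
  total first-year rate 2.833 μm/a
  mass loss = 2.833 μm/a × 7.14 g/cm³ = 20.23 g·m⁻²·a⁻¹
Ordering by g·m⁻²·a⁻¹: carbon steel (463) > copper (28.4) > zinc (20.2)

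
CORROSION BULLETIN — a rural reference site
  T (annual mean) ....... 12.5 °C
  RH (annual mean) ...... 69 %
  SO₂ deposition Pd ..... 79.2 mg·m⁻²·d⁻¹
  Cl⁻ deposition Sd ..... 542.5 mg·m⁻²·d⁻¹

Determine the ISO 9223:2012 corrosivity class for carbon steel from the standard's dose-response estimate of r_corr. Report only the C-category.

carbon steel: temperature factor f = -0.054·(2.5) = -0.1350
  SO₂ term: 1.77·79.2^0.52·exp(0.02·69-0.1350) = 59.7
  Sd branch = 0.102·Sd^0.62·e^(0.033·RH+0.04·T) = 81.28 μm/a
  r_corr = 59.7 + 81.28 = 141 μm/a
ISO 9223 Table 2 (carbon steel): 80 < 141 ≤ 200 μm/a ⇒ C5

C5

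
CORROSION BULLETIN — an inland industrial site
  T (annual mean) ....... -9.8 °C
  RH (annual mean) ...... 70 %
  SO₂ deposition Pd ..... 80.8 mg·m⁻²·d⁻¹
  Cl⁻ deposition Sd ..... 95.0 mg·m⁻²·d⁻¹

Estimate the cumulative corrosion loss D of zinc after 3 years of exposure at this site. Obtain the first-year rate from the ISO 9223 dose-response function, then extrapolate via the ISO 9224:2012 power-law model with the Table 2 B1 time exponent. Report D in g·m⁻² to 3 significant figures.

D(3) = 21.4 g·m⁻²

zinc: T≤10 °C ⇒ hinge +0.038·(-9.8−10) = -0.7524
  Pd branch = 0.0129·Pd^0.44·e^(0.046·RH+f) = 1.051 μm/a
  Cl⁻ term: 0.0175·95.0^0.57·exp(0.008·70+0.085·-9.8) = 0.1786
  sum: 1.051 + 0.1786 → r_corr = 1.229 μm/a
Power-law: D(3) = r_corr · 3^0.813
  D(3) = 1.229 × 3^0.813 = 1.229 × 2.443 = 3.003 μm
  Mass loss = 3.003 μm × 7.14 g/cm³ = 21.44 g·m⁻²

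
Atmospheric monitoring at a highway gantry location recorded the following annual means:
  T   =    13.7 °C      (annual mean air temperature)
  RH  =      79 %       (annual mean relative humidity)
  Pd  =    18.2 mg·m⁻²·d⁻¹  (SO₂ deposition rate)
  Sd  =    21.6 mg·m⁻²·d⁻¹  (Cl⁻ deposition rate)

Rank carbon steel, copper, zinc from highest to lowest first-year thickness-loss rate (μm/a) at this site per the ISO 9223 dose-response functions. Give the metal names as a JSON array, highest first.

["carbon steel", "zinc", "copper"]

carbon steel: temperature factor f = -0.054·(3.7) = -0.1998
  sulphur-dioxide contribution → 31.81 μm/a
  chloride contribution → 16.08 μm/a
  total first-year rate 47.89 μm/a
copper: T>10 °C ⇒ hinge -0.080·(13.7−10) = -0.2960
  sulphur-dioxide contribution → 0.8863 μm/a
  chloride contribution → 0.7901 μm/a
  total first-year rate 1.676 μm/a
zinc: T>10 °C ⇒ hinge -0.071·(13.7−10) = -0.2627
  sulphur-dioxide contribution → 1.346 μm/a
  chloride contribution → 0.608 μm/a
  ⇒ r_corr(zinc) = 1.954 μm/a
Ordering by μm/a: carbon steel (47.9) > zinc (1.95) > copper (1.68)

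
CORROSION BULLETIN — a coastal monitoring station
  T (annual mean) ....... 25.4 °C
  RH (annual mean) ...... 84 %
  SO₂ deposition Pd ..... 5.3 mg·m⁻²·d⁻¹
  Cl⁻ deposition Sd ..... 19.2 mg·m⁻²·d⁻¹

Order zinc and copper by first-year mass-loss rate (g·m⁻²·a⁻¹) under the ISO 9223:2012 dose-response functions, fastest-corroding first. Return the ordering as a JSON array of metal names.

["copper", "zinc"]

zinc: temperature factor f = -0.071·(15.4) = -1.0934
  Pd branch = 0.0129·Pd^0.44·e^(0.046·RH+f) = 0.4291 μm/a
  Cl⁻ term: 0.0175·19.2^0.57·exp(0.008·84+0.085·25.4) = 1.6
  r_corr = 0.4291 + 1.6 = 2.029 μm/a
  mass loss = 2.029 μm/a × 7.14 g/cm³ = 14.48 g·m⁻²·a⁻¹
copper: T>10 °C ⇒ hinge -0.080·(25.4−10) = -1.2320
  Pd branch = 0.0053·Pd^0.26·e^(0.059·RH+f) = 0.3388 μm/a
  Cl⁻ term: 0.01025·19.2^0.27·exp(0.036·84+0.049·25.4) = 1.626
  r_corr = 0.3388 + 1.626 = 1.964 μm/a
  mass loss = 1.964 μm/a × 8.96 g/cm³ = 17.6 g·m⁻²·a⁻¹
Ordering by g·m⁻²·a⁻¹: copper (17.6) > zinc (14.5)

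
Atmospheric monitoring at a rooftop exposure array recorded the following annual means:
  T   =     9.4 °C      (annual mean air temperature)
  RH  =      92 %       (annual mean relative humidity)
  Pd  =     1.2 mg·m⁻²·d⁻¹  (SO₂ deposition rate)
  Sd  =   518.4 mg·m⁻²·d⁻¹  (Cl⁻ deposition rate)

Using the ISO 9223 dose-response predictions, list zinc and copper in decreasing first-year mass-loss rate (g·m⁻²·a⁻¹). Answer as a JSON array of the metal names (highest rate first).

zinc: T≤10 °C ⇒ hinge +0.038·(9.4−10) = -0.0228
  sulphur-dioxide contribution → 0.9407 μm/a
  chloride contribution → 2.864 μm/a
  total first-year rate 3.805 μm/a
  mass loss = 3.805 μm/a × 7.14 g/cm³ = 27.17 g·m⁻²·a⁻¹
copper: f(T) = +0.126·(T−10) [T≤10 °C] = -0.0756
  sulphur-dioxide contribution → 1.173 μm/a
  chloride contribution → 2.41 μm/a
  ⇒ r_corr(copper) = 3.584 μm/a
  mass loss = 3.584 μm/a × 8.96 g/cm³ = 32.11 g·m⁻²·a⁻¹
Ordering by g·m⁻²·a⁻¹: copper (32.1) > zinc (27.2)

["copper", "zinc"]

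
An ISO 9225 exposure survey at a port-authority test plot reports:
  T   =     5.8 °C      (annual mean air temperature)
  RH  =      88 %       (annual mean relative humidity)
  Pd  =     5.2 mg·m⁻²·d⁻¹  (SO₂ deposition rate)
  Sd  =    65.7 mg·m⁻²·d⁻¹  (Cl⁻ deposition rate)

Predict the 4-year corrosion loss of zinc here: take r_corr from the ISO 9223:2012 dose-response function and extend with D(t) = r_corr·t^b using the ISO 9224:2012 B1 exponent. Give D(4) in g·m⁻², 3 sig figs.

D(4) = 42.5 g·m⁻²

zinc: temperature factor f = +0.038·(-4.2) = -0.1596
  Pd branch = 0.0129·Pd^0.44·e^(0.046·RH+f) = 1.301 μm/a
  Sd branch = 0.0175·Sd^0.57·e^(0.008·RH+0.085·T) = 0.6294 μm/a
  r_corr = 1.301 + 0.6294 = 1.931 μm/a
ISO 9224: D(t) = r_corr · t^b with b = 0.813 (zinc, B1)
  D(4) = 1.931 × 4^0.813 = 1.931 × 3.087 = 5.959 μm
  Mass loss = 5.959 μm × 7.14 g/cm³ = 42.55 g·m⁻²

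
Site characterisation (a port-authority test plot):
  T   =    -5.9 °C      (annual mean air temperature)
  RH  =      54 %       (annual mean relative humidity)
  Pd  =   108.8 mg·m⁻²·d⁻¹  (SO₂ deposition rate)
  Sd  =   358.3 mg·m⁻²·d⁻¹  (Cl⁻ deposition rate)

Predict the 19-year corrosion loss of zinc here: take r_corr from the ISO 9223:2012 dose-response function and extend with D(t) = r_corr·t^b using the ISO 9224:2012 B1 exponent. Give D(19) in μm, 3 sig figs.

D(19) = 12.4 μm

zinc: f(T) = +0.038·(T−10) [T≤10 °C] = -0.6042
  sulphur-dioxide contribution → 0.6654 μm/a
  chloride contribution → 0.4664 μm/a
  total first-year rate 1.132 μm/a
ISO 9224: D(t) = r_corr · t^b with b = 0.813 (zinc, B1)
  D(19) = 1.132 × 19^0.813 = 1.132 × 10.96 = 12.4 μm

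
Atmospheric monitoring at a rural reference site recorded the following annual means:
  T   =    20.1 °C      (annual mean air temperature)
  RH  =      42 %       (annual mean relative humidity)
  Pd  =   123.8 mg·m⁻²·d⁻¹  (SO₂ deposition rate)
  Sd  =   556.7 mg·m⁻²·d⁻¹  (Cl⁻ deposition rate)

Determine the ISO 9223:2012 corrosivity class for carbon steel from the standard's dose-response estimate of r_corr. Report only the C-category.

carbon steel: f(T) = -0.054·(T−10) [T>10 °C] = -0.5454
  sulphur-dioxide contribution → 29.12 μm/a
  chloride contribution → 45.92 μm/a
  ⇒ r_corr(carbon steel) = 75.03 μm/a
75 μm/a falls in (50, 80] for carbon steel → category C4

C4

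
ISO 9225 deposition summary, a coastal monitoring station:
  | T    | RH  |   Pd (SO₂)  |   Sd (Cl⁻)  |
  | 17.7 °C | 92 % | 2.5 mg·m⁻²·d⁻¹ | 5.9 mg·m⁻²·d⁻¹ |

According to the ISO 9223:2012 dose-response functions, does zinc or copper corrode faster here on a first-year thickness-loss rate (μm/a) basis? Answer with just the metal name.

copper

zinc: f(T) = -0.071·(T−10) [T>10 °C] = -0.5467
  Pd branch = 0.0129·Pd^0.44·e^(0.046·RH+f) = 0.7695 μm/a
  Sd branch = 0.0175·Sd^0.57·e^(0.008·RH+0.085·T) = 0.4523 μm/a
  sum: 0.7695 + 0.4523 → r_corr = 1.222 μm/a
copper: f(T) = -0.080·(T−10) [T>10 °C] = -0.6160
  SO₂ term: 0.0053·2.5^0.26·exp(0.059·92-0.6160) = 0.8271
  Sd branch = 0.01025·Sd^0.27·e^(0.036·RH+0.049·T) = 1.081 μm/a
  r_corr = 0.8271 + 1.081 = 1.908 μm/a
Ordering by μm/a: copper (1.91) > zinc (1.22)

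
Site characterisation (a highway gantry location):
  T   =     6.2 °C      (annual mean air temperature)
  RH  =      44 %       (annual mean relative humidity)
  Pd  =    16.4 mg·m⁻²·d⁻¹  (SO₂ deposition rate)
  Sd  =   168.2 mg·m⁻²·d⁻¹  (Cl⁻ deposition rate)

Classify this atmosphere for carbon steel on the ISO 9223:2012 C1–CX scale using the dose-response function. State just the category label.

carbon steel: f(T) = +0.150·(T−10) [T≤10 °C] = -0.5700
  Pd branch = 1.77·Pd^0.52·e^(0.02·RH+f) = 10.34 μm/a
  Cl⁻ term: 0.102·168.2^0.62·exp(0.033·44+0.04·6.2) = 13.39
  r_corr = 10.34 + 13.39 = 23.73 μm/a
Category bounds: 1.3…25 μm/a bracket r_corr ⇒ C2

C2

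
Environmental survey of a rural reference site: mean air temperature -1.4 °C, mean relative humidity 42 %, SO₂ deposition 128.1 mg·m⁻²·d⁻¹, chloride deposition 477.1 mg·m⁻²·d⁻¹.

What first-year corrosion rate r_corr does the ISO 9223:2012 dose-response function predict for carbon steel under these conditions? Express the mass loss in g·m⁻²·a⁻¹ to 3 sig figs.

carbon steel: f(T) = +0.150·(T−10) [T≤10 °C] = -1.7100
  sulphur-dioxide contribution → 9.248 μm/a
  chloride contribution → 17.66 μm/a
  ⇒ r_corr(carbon steel) = 26.91 μm/a
Convert to mass loss: 26.91 μm/a × 7.85 g/cm³ = 211.2 g·m⁻²·a⁻¹

r_corr = 211 g·m⁻²·a⁻¹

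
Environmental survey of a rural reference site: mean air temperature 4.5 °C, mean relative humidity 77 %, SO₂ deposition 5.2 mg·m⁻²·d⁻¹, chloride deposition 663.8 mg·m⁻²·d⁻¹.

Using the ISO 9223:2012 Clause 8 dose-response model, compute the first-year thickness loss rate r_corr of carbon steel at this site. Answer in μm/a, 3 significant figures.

carbon steel: f(T) = +0.150·(T−10) [T≤10 °C] = -0.8250
  sulphur-dioxide contribution → 8.527 μm/a
  chloride contribution → 87.09 μm/a
  total first-year rate 95.62 μm/a

r_corr = 95.6 μm/a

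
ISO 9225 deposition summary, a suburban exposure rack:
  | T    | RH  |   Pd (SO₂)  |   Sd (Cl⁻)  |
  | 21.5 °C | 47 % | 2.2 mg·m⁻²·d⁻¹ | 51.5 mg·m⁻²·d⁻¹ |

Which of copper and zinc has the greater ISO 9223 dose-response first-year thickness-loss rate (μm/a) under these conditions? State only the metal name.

copper: temperature factor f = -0.080·(11.5) = -0.9200
  sulphur-dioxide contribution → 0.0415 μm/a
  chloride contribution → 0.4627 μm/a
  ⇒ r_corr(copper) = 0.5042 μm/a
zinc: T>10 °C ⇒ hinge -0.071·(21.5−10) = -0.8165
  sulphur-dioxide contribution → 0.07008 μm/a
  chloride contribution → 1.499 μm/a
  ⇒ r_corr(zinc) = 1.569 μm/a
Ordering by μm/a: zinc (1.57) > copper (0.504)

zinc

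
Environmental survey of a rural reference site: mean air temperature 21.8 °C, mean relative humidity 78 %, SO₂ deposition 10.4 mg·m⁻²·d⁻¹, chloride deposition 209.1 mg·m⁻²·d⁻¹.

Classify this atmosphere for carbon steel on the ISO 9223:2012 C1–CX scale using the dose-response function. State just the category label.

carbon steel: f(T) = -0.054·(T−10) [T>10 °C] = -0.6372
  SO₂ term: 1.77·10.4^0.52·exp(0.02·78-0.6372) = 15.05
  Cl⁻ term: 0.102·209.1^0.62·exp(0.033·78+0.04·21.8) = 87.86
  r_corr = 15.05 + 87.86 = 102.9 μm/a
ISO 9223 Table 2 (carbon steel): 80 < 103 ≤ 200 μm/a ⇒ C5

C5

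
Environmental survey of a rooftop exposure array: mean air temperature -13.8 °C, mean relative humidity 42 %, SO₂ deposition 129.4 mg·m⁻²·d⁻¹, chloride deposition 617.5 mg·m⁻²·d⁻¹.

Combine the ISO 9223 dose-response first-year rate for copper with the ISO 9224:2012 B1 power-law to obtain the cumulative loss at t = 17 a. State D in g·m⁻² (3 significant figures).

copper: f(T) = +0.126·(T−10) [T≤10 °C] = -2.9988
  sulphur-dioxide contribution → 0.01115 μm/a
  chloride contribution → 0.134 μm/a
  ⇒ r_corr(copper) = 0.1452 μm/a
Long-term exponent b (ISO 9224 Table 2, B1) = 0.667
  D(17) = 0.1452 × 17^0.667 = 0.1452 × 6.618 = 0.9607 μm
  Mass loss = 0.9607 μm × 8.96 g/cm³ = 8.608 g·m⁻²

D(17) = 8.61 g·m⁻²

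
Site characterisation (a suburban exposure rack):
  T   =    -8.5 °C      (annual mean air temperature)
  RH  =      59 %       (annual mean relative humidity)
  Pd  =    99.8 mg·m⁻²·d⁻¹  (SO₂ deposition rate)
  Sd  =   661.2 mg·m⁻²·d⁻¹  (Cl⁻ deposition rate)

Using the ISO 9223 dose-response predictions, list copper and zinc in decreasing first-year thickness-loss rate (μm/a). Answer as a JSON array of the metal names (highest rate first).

copper: f(T) = +0.126·(T−10) [T≤10 °C] = -2.3310
  sulphur-dioxide contribution → 0.0554 μm/a
  chloride contribution → 0.3264 μm/a
  ⇒ r_corr(copper) = 0.3818 μm/a
zinc: temperature factor f = +0.038·(-18.5) = -0.7030
  sulphur-dioxide contribution → 0.7304 μm/a
  chloride contribution → 0.5519 μm/a
  ⇒ r_corr(zinc) = 1.282 μm/a
Ordering by μm/a: zinc (1.28) > copper (0.382)

["zinc", "copper"]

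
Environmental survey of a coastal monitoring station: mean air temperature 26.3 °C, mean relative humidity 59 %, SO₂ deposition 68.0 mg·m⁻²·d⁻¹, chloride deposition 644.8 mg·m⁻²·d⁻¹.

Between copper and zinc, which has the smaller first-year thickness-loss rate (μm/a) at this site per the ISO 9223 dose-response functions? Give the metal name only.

copper: temperature factor f = -0.080·(16.3) = -1.3040
  SO₂ term: 0.0053·68.0^0.26·exp(0.059·59-1.3040) = 0.14
  Sd branch = 0.01025·Sd^0.27·e^(0.036·RH+0.049·T) = 1.784 μm/a
  sum: 0.14 + 1.784 → r_corr = 1.924 μm/a
zinc: f(T) = -0.071·(T−10) [T>10 °C] = -1.1573
  Pd branch = 0.0129·Pd^0.44·e^(0.046·RH+f) = 0.3917 μm/a
  Sd branch = 0.0175·Sd^0.57·e^(0.008·RH+0.085·T) = 10.48 μm/a
  r_corr = 0.3917 + 10.48 = 10.87 μm/a
Ordering by μm/a: zinc (10.9) > copper (1.92)

copper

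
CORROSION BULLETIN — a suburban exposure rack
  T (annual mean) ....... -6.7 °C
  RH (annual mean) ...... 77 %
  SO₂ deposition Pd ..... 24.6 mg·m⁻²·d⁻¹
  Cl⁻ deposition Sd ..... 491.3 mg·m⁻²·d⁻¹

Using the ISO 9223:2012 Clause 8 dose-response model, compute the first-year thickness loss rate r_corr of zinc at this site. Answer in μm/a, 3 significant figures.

zinc: f(T) = +0.038·(T−10) [T≤10 °C] = -0.6346
  sulphur-dioxide contribution → 0.9666 μm/a
  chloride contribution → 0.627 μm/a
  ⇒ r_corr(zinc) = 1.594 μm/a

r_corr = 1.59 μm/a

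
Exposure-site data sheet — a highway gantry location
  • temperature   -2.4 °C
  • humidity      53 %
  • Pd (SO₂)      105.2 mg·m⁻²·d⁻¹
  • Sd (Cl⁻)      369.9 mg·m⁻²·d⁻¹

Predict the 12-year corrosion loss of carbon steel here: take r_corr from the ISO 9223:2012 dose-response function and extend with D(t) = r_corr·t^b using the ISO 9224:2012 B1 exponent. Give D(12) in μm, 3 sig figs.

D(12) = 109 μm

carbon steel: T≤10 °C ⇒ hinge +0.150·(-2.4−10) = -1.8600
  sulphur-dioxide contribution → 8.953 μm/a
  chloride contribution → 20.83 μm/a
  total first-year rate 29.78 μm/a
ISO 9224: D(t) = r_corr · t^b with b = 0.523 (carbon steel, B1)
  D(12) = 29.78 × 12^0.523 = 29.78 × 3.668 = 109.2 μm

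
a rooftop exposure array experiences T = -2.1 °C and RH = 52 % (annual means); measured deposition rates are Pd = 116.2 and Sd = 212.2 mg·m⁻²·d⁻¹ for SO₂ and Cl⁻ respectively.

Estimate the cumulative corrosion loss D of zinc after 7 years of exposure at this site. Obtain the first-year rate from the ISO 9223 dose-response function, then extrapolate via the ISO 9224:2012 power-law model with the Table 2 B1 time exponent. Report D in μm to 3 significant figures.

D(7) = 5.80 μm

zinc: T≤10 °C ⇒ hinge +0.038·(-2.1−10) = -0.4598
  sulphur-dioxide contribution → 0.7218 μm/a
  chloride contribution → 0.4704 μm/a
  total first-year rate 1.192 μm/a
ISO 9224: D(t) = r_corr · t^b with b = 0.813 (zinc, B1)
  D(7) = 1.192 × 7^0.813 = 1.192 × 4.865 = 5.8 μm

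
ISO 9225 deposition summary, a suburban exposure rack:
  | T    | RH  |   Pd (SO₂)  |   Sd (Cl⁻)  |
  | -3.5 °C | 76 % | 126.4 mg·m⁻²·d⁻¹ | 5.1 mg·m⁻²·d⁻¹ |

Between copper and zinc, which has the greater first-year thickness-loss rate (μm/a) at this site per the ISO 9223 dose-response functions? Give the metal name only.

copper: T≤10 °C ⇒ hinge +0.126·(-3.5−10) = -1.7010
  SO₂ term: 0.0053·126.4^0.26·exp(0.059·76-1.7010) = 0.3016
  Cl⁻ term: 0.01025·5.1^0.27·exp(0.036·76+0.049·-3.5) = 0.2068
  r_corr = 0.3016 + 0.2068 = 0.5083 μm/a
zinc: T≤10 °C ⇒ hinge +0.038·(-3.5−10) = -0.5130
  SO₂ term: 0.0129·126.4^0.44·exp(0.046·76-0.5130) = 2.142
  Sd branch = 0.0175·Sd^0.57·e^(0.008·RH+0.085·T) = 0.06042 μm/a
  sum: 2.142 + 0.06042 → r_corr = 2.203 μm/a
Ordering by μm/a: zinc (2.2) > copper (0.508)

zinc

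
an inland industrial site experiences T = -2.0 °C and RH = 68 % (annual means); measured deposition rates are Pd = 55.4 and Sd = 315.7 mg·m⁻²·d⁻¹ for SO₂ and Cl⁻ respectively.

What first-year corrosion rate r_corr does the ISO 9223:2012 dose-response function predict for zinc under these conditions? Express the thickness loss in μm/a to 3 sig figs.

r_corr = 1.77 μm/a

zinc: T≤10 °C ⇒ hinge +0.038·(-2.0−10) = -0.4560
  SO₂ term: 0.0129·55.4^0.44·exp(0.046·68-0.4560) = 1.092
  Sd branch = 0.0175·Sd^0.57·e^(0.008·RH+0.085·T) = 0.6762 μm/a
  sum: 1.092 + 0.6762 → r_corr = 1.768 μm/a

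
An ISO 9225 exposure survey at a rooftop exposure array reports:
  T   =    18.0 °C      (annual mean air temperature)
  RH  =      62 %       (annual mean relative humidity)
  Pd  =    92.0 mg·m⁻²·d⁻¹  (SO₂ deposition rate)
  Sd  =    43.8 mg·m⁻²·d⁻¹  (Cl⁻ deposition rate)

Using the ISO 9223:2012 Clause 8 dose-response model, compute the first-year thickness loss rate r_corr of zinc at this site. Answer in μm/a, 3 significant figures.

r_corr = 2.07 μm/a

zinc: f(T) = -0.071·(T−10) [T>10 °C] = -0.5680
  Pd branch = 0.0129·Pd^0.44·e^(0.046·RH+f) = 0.9259 μm/a
  Sd branch = 0.0175·Sd^0.57·e^(0.008·RH+0.085·T) = 1.144 μm/a
  sum: 0.9259 + 1.144 → r_corr = 2.07 μm/a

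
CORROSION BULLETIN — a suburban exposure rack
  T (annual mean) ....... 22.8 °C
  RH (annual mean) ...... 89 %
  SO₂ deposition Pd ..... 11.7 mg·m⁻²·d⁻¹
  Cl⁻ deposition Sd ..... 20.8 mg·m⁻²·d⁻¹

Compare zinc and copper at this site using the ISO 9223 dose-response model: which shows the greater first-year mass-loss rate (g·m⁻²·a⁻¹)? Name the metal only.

copper

zinc: temperature factor f = -0.071·(12.8) = -0.9088
  SO₂ term: 0.0129·11.7^0.44·exp(0.046·89-0.9088) = 0.9203
  Cl⁻ term: 0.0175·20.8^0.57·exp(0.008·89+0.085·22.8) = 1.397
  r_corr = 0.9203 + 1.397 = 2.317 μm/a
  mass loss = 2.317 μm/a × 7.14 g/cm³ = 16.55 g·m⁻²·a⁻¹
copper: f(T) = -0.080·(T−10) [T>10 °C] = -1.0240
  Pd branch = 0.0053·Pd^0.26·e^(0.059·RH+f) = 0.6883 μm/a
  Sd branch = 0.01025·Sd^0.27·e^(0.036·RH+0.049·T) = 1.751 μm/a
  r_corr = 0.6883 + 1.751 = 2.439 μm/a
  mass loss = 2.439 μm/a × 8.96 g/cm³ = 21.86 g·m⁻²·a⁻¹
Ordering by g·m⁻²·a⁻¹: copper (21.9) > zinc (16.5)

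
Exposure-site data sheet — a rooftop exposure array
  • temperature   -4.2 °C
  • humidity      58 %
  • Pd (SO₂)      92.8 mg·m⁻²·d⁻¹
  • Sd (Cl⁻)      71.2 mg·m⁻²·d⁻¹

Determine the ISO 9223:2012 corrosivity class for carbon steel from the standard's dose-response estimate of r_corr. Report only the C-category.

carbon steel: f(T) = +0.150·(T−10) [T≤10 °C] = -2.1300
  SO₂ term: 1.77·92.8^0.52·exp(0.02·58-2.1300) = 7.077
  Cl⁻ term: 0.102·71.2^0.62·exp(0.033·58+0.04·-4.2) = 8.23
  sum: 7.077 + 8.23 → r_corr = 15.31 μm/a
ISO 9223 Table 2 (carbon steel): 1.3 < 15.3 ≤ 25 μm/a ⇒ C2

C2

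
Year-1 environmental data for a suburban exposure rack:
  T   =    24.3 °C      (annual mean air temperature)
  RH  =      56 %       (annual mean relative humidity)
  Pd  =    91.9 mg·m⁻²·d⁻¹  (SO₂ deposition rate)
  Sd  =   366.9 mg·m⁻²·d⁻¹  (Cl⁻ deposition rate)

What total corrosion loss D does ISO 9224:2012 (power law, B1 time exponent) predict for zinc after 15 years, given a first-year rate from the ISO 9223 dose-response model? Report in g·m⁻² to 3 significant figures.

D(15) = 433 g·m⁻²

zinc: f(T) = -0.071·(T−10) [T>10 °C] = -1.0153
  SO₂ term: 0.0129·91.9^0.44·exp(0.046·56-1.0153) = 0.449
  Cl⁻ term: 0.0175·366.9^0.57·exp(0.008·56+0.085·24.3) = 6.258
  r_corr = 0.449 + 6.258 = 6.707 μm/a
ISO 9224: D(t) = r_corr · t^b with b = 0.813 (zinc, B1)
  D(15) = 6.707 × 15^0.813 = 6.707 × 9.04 = 60.63 μm
  Mass loss = 60.63 μm × 7.14 g/cm³ = 432.9 g·m⁻²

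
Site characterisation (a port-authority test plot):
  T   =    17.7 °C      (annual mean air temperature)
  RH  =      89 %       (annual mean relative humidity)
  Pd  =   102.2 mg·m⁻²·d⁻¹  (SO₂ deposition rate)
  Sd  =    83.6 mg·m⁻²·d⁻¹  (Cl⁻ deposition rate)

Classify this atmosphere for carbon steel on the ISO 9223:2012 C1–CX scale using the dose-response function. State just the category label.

C5

carbon steel: temperature factor f = -0.054·(7.7) = -0.4158
  SO₂ term: 1.77·102.2^0.52·exp(0.02·89-0.4158) = 76.8
  Sd branch = 0.102·Sd^0.62·e^(0.033·RH+0.04·T) = 60.73 μm/a
  r_corr = 76.8 + 60.73 = 137.5 μm/a
Category bounds: 80…200 μm/a bracket r_corr ⇒ C5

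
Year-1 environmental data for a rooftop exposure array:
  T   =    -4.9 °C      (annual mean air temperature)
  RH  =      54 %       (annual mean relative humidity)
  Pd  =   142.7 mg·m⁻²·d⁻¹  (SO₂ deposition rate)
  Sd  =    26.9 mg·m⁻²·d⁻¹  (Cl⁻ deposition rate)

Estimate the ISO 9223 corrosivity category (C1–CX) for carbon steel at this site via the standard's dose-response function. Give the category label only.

C2

carbon steel: T≤10 °C ⇒ hinge +0.150·(-4.9−10) = -2.2350
  SO₂ term: 1.77·142.7^0.52·exp(0.02·54-2.2350) = 7.356
  Sd branch = 0.102·Sd^0.62·e^(0.033·RH+0.04·T) = 3.836 μm/a
  sum: 7.356 + 3.836 → r_corr = 11.19 μm/a
Category bounds: 1.3…25 μm/a bracket r_corr ⇒ C2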